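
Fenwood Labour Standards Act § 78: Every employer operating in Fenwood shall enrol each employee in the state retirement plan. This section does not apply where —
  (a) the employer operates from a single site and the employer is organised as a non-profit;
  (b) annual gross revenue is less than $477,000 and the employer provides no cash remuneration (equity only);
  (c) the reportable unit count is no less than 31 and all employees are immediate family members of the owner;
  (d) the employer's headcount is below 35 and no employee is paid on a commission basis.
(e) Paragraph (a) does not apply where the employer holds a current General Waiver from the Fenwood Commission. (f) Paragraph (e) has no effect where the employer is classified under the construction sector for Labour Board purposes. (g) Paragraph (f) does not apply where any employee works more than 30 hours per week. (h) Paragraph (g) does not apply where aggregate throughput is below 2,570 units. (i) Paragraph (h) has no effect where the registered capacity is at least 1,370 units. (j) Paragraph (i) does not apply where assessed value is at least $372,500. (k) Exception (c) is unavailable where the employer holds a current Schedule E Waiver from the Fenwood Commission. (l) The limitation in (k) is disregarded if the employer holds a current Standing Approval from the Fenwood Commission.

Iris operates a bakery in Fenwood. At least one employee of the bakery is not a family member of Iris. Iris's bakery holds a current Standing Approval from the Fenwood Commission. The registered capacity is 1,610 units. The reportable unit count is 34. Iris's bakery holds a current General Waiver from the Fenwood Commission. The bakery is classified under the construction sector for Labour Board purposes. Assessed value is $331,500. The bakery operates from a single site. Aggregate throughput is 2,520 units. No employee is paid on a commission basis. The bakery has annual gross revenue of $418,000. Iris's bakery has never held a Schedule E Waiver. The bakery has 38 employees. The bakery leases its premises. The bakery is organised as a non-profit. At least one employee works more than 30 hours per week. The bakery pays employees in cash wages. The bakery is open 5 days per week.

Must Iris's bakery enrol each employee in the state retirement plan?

Yes — Iris's bakery must enrol each employee in the state retirement plan.

Exception (a): the employer operates from a single site; the employer is a non-profit — every condition holds. Turning to paragraphs (e)–(j): (e) operates against (a): a current General Waiver is held. (f) would limit (e) — the bakery is classified under the construction sector — but (g) sets (f) aside: (g) applies — at least one employee exceeds 30 hours/week. (h) would limit (g) — aggregate throughput is 2,520 units, below the 2,570 units limit — but (i) sets (h) aside: (i) applies — the registered capacity is 1,610 units, meeting the 1,370 units threshold. (j), which would lift (i), is not engaged — assessed value is $331,500, short of $372,500. So (a) is unavailable.
Exception (b) fails — employees are paid cash wages.
Exception (c) fails — at least one employee is not a family member.
Exception (d) requires that the employer's headcount is below 35; but the employer's headcount is 38, not below 35, so (d) is unavailable.
Every exception is unavailable, so the rule governs.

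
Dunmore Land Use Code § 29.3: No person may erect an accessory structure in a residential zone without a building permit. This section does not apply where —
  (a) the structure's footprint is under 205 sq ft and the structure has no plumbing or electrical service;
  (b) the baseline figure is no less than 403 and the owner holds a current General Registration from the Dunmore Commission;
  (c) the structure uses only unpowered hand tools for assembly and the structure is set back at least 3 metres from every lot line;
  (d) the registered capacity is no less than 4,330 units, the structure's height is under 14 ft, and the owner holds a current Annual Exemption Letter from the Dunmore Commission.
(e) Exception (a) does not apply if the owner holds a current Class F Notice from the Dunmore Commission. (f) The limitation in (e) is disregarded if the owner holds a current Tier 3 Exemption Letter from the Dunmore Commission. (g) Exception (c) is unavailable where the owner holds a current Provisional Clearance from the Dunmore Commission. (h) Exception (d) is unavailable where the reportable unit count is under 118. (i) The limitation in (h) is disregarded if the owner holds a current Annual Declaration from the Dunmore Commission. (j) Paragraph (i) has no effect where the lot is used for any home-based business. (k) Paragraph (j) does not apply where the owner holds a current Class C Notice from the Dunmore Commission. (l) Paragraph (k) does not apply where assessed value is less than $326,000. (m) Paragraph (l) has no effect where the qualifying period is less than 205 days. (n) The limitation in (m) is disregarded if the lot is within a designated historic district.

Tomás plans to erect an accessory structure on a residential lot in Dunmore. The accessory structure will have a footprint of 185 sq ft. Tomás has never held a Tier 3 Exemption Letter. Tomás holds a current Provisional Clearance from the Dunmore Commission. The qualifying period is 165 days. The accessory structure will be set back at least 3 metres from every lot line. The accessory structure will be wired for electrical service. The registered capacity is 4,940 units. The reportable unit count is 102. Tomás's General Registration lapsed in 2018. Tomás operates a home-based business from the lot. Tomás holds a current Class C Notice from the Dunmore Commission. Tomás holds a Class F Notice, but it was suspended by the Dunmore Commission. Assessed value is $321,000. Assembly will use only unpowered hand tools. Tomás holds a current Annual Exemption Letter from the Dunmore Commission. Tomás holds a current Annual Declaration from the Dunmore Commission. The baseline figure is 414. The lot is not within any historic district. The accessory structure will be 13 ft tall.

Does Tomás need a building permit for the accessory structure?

No — exception (d) applies; Tomás does not need a building permit.

Exception (a) fails — electrical service is planned.
Exception (b) fails — there is no General Registration in force.
Exception (c): assembly uses only hand tools; the setback is at least 3 m on every side — every condition holds. Turning to paragraph (g): (g) applies — a current Provisional Clearance is held. (c) is therefore removed.
Exception (d): the registered capacity is 4,940 units, meeting the 4,330 units threshold; the structure's height is 13 ft, under the 14 ft limit; a current Annual Exemption Letter is held — every condition holds. As to paragraphs (h)–(n): (h) would limit (d) — the reportable unit count is 102, under the 118 limit — but (i) sets (h) aside: (i) operates against (h): a current Annual Declaration is held. (j) is engaged (a home-based business operates on the lot), but is itself disapplied by (k): (k) operates against (j): a current Class C Notice is held. (l) is triggered (assessed value is $321,000, less than the $326,000 limit), but is set aside by (m): (m) applies — the qualifying period is 165 days, less than the 205 days limit. (n) does not operate here (the lot is not in a historic district), so (m) stands. (d) remains available.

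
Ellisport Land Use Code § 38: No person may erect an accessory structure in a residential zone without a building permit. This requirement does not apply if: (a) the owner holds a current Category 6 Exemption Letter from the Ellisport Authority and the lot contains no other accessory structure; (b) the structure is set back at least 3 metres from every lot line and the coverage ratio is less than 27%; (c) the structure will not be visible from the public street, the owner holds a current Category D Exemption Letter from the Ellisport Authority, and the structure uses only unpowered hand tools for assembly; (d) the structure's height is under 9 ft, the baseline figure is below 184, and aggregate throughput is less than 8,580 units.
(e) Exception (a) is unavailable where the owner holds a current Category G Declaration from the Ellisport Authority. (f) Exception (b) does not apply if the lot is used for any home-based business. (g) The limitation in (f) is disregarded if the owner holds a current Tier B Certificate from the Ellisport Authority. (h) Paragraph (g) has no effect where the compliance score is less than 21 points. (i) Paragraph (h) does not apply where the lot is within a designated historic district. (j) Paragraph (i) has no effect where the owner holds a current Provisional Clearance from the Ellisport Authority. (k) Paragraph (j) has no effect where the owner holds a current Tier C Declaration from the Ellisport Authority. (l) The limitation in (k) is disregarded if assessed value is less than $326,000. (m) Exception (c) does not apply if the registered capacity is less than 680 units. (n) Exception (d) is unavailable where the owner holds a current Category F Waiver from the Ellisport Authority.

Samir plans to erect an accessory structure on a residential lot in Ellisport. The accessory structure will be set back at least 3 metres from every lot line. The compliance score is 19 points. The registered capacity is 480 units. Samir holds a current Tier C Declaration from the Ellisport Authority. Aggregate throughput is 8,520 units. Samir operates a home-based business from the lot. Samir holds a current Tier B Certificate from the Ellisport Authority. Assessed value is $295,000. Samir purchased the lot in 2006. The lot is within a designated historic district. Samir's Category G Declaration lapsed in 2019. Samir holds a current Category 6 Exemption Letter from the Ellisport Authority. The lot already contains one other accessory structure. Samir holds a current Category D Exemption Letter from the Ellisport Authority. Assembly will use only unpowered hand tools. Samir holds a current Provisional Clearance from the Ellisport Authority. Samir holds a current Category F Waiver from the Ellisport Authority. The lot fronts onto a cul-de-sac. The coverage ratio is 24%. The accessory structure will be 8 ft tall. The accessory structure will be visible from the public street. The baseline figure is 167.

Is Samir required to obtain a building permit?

Yes — Samir must obtain a building permit.

Exception (a) does not apply: the lot already has another accessory structure.
Exception (b)'s conditions are all satisfied: the setback is at least 3 m on every side; the coverage ratio is 24%, less than the 27% limit. Turning to paragraphs (f)–(l): (f) applies — a home-based business operates on the lot. (g) would limit (f) — a current Tier B Certificate is held — but (h) sets (g) aside: (h) operates against (g): the compliance score is 19 points, less than the 21 points limit. (i) is engaged (the lot is in a historic district), but yields to (j): (j) operates against (i): a current Provisional Clearance is held. (k) is triggered (a current Tier C Declaration is held), but is displaced by (l): (l) applies — assessed value is $295,000, less than the $326,000 limit. (b) is therefore removed.
Exception (c) requires that the structure will not be visible from the public street; but the structure will be visible from the street, so (c) is unavailable.
Exception (d) is satisfied on its face — the structure's height is 8 ft, under the 9 ft limit; the baseline figure is 167, below the 184 limit; aggregate throughput is 8,520 units, less than the 8,580 units limit. But applying paragraph (n): (n) applies — a current Category F Waiver is held. Exception (d) does not apply.
Every exception is unavailable, so the rule governs.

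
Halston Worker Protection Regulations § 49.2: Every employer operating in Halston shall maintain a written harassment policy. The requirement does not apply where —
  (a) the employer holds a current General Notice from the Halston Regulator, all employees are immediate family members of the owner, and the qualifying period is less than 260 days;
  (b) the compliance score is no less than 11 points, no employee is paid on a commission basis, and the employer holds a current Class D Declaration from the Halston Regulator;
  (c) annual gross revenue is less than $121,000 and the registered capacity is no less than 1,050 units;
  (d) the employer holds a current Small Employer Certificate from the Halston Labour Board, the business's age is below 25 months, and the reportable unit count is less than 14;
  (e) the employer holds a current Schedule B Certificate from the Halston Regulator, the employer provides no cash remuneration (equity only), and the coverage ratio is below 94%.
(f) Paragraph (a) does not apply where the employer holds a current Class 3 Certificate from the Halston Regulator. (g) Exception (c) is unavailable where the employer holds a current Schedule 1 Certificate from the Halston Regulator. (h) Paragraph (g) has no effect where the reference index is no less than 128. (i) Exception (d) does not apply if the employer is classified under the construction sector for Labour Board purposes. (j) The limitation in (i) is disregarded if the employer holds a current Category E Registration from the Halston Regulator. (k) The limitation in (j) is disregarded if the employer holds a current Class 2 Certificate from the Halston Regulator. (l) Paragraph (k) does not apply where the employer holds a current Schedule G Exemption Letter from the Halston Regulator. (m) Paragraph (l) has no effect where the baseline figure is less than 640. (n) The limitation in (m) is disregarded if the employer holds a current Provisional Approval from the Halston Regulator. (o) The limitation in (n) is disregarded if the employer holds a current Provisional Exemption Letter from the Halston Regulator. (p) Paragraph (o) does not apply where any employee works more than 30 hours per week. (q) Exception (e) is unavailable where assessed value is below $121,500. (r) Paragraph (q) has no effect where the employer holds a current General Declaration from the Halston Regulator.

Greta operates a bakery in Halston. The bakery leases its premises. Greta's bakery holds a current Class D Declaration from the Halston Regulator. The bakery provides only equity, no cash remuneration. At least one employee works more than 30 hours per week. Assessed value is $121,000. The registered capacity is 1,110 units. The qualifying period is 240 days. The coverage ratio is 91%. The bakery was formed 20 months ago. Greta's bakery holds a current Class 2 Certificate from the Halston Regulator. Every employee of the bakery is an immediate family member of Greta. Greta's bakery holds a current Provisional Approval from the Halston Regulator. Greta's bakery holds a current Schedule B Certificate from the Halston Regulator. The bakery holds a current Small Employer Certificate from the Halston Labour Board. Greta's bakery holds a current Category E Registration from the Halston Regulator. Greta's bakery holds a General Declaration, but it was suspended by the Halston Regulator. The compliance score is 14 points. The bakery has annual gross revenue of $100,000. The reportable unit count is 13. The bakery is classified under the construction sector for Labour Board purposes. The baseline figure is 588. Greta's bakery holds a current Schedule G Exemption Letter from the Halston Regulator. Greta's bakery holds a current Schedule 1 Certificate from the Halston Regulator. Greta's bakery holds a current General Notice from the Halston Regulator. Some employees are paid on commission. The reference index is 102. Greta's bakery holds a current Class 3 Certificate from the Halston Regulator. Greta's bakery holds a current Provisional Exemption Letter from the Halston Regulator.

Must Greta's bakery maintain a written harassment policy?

No — exception (d) applies; Greta's bakery is not required to maintain a written harassment policy.

Exception (a): a current General Notice is held; every employee is an immediate family member; the qualifying period is 240 days, less than the 260 days limit — every condition holds. But applying paragraph (f): (f) operates against (a): a current Class 3 Certificate is held. (a) is therefore removed.
Exception (b) requires that no employee is paid on a commission basis; but some employees are paid on commission, so (b) is unavailable.
All of (c)'s requirements are met (annual gross revenue is $100,000, less than the $121,000 limit; the registered capacity is 1,110 units, meeting the 1,050 units threshold). But applying paragraphs (g)–(h): (g) applies — a current Schedule 1 Certificate is held. (h), which would lift (g), does not operate here — the reference index is 102, short of 128. So (c) is unavailable.
Exception (d) is satisfied on its face — a current Small Employer Certificate is held; the business's age is 20 months, below the 25 months limit; the reportable unit count is 13, less than the 14 limit. Considering the limiting provisions: (i) would limit (d) — the bakery is classified under the construction sector — but (j) sets (i) aside: (j) operates against (i): a current Category E Registration is held. (k) is triggered (a current Class 2 Certificate is held), but is itself disapplied by (l): (l) is engaged — a current Schedule G Exemption Letter is held. (m) would limit (l) — the baseline figure is 588, less than the 640 limit — but (n) sets (m) aside: (n) operates against (m): a current Provisional Approval is held. (o) would limit (n) — a current Provisional Exemption Letter is held — but (p) sets (o) aside: (p) is triggered — at least one employee exceeds 30 hours/week. Exception (d) stands.
All of (e)'s requirements are met (a current Schedule B Certificate is held; remuneration is equity-only; the coverage ratio is 91%, below the 94% limit). However, paragraphs (q)–(r) must be considered: (q) operates against (e): assessed value is $121,000, below the $121,500 limit. (r), which would lift (q), does not operate here — no current General Declaration is held. So (e) is unavailable.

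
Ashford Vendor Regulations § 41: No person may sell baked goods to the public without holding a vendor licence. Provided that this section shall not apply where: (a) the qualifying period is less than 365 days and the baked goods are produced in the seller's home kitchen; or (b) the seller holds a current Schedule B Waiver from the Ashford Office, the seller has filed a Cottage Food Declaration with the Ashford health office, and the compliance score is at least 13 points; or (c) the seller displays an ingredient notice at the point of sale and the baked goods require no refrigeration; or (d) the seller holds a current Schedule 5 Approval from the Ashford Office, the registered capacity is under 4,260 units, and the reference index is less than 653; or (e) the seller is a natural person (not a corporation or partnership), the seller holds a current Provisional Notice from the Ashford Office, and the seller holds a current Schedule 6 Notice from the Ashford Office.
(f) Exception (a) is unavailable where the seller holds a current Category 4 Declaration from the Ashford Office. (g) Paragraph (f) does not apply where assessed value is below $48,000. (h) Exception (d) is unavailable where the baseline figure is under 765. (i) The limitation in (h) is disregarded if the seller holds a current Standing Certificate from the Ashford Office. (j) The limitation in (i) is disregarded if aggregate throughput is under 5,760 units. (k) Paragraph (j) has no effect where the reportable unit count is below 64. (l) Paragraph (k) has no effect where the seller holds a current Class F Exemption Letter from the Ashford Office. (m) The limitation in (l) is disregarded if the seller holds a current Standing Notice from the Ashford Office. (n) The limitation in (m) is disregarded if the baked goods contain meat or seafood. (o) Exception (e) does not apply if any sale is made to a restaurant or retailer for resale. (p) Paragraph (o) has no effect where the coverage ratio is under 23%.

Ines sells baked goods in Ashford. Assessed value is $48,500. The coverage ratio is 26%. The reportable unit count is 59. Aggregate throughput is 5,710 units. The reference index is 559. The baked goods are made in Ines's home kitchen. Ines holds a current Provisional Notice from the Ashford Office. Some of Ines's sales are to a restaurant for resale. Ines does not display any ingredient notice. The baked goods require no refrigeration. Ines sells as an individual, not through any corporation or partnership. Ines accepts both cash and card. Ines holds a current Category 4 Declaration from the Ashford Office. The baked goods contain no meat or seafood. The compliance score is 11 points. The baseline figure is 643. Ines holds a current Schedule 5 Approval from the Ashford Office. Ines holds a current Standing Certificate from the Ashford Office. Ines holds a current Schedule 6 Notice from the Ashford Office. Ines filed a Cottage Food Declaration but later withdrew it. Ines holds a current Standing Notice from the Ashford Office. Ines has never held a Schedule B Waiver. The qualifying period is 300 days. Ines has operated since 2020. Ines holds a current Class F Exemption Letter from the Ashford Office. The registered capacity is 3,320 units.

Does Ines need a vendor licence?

No — exception (d) applies; Ines is not required to hold a vendor licence.

All of (a)'s requirements are met (the qualifying period is 300 days, less than the 365 days limit; the baked goods are home-kitchen produced). But: (f) operates against (a): a current Category 4 Declaration is held. (g) is not triggered (assessed value is $48,500, not below $48,000), so (f) stands. So (a) is unavailable.
Exception (b) does not apply: the Schedule B Waiver is not current.
Exception (c) requires that the seller displays an ingredient notice at the point of sale; but no ingredient notice is displayed, so (c) is unavailable.
Exception (d) is satisfied on its face — a current Schedule 5 Approval is held; the registered capacity is 3,320 units, under the 4,260 units limit; the reference index is 559, less than the 653 limit. Considering the limiting provisions: (h) would limit (d) — the baseline figure is 643, under the 765 limit — but (i) sets (h) aside: (i) operates — a current Standing Certificate is held. (j) would limit (i) — aggregate throughput is 5,710 units, under the 5,760 units limit — but (k) sets (j) aside: (k) operates against (j): the reportable unit count is 59, below the 64 limit. (l) applies (a current Class F Exemption Letter is held), but is set aside by (m): (m) applies — a current Standing Notice is held. (n), which would lift (m), is not engaged — the baked goods contain no meat or seafood. (d) remains available.
Exception (e): the seller is a natural person; a current Provisional Notice is held; a current Schedule 6 Notice is held — every condition holds. But applying paragraphs (o)–(p): (o) operates against (e): some sales are to a restaurant for resale. (p) is not engaged (the coverage ratio is 26%, not under 23%), so (o) stands. (e) is therefore removed.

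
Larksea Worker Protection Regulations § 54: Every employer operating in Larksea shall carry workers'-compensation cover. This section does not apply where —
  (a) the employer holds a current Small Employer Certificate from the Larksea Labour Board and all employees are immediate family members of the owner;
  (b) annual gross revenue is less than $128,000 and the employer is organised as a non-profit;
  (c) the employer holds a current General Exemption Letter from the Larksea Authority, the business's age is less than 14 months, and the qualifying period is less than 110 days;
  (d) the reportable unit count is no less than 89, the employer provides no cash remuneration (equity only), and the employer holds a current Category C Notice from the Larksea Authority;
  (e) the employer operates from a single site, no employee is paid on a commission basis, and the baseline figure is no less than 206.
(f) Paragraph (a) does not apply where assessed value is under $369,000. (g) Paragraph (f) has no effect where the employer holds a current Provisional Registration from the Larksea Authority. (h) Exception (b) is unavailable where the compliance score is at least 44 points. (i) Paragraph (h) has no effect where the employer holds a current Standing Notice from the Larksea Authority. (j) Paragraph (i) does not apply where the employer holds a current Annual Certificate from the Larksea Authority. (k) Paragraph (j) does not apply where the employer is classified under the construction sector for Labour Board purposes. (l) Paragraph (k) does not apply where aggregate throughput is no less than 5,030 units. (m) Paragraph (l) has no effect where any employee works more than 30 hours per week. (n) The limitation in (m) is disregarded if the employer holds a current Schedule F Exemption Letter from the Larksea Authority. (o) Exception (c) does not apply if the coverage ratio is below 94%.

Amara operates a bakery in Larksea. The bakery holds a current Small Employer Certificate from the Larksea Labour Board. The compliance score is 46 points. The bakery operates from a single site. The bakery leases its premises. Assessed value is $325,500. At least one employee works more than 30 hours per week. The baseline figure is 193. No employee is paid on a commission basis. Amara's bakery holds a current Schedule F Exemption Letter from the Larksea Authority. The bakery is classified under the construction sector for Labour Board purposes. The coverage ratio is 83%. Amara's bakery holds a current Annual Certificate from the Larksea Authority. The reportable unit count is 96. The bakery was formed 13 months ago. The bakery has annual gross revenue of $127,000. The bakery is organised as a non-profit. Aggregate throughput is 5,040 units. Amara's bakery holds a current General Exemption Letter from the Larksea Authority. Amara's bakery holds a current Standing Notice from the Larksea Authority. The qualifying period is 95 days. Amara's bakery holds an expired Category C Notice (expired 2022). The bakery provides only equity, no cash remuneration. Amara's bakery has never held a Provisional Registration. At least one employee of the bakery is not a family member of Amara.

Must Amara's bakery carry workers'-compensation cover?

Exception (a) fails — at least one employee is not a family member.
Exception (b)'s conditions are all satisfied: annual gross revenue is $127,000, less than the $128,000 limit; the employer is a non-profit. But: (h) operates against (b): the compliance score is 46 points, meeting the 44 points threshold. (i) is triggered (a current Standing Notice is held), but is set aside by (j): (j) operates against (i): a current Annual Certificate is held. (k) would limit (j) — the bakery is classified under the construction sector — but (l) sets (k) aside: (l) operates against (k): aggregate throughput is 5,040 units, meeting the 5,030 units threshold. (m) would limit (l) — at least one employee exceeds 30 hours/week — but (n) sets (m) aside: (n) operates against (m): a current Schedule F Exemption Letter is held. (b) is therefore removed.
Exception (c) is satisfied on its face — a current General Exemption Letter is held; the business's age is 13 months, less than the 14 months limit; the qualifying period is 95 days, less than the 110 days limit. But: (o) applies — the coverage ratio is 83%, below the 94% limit. (c) is therefore removed.
Exception (d) requires that the employer holds a current Category C Notice from the Larksea Authority; but the Category C Notice is not current, so (d) is unavailable.
Exception (e) does not apply: the baseline figure is 193, short of 206.
Every exception is unavailable, so the rule governs.

Yes — Amara's bakery must carry workers'-compensation cover.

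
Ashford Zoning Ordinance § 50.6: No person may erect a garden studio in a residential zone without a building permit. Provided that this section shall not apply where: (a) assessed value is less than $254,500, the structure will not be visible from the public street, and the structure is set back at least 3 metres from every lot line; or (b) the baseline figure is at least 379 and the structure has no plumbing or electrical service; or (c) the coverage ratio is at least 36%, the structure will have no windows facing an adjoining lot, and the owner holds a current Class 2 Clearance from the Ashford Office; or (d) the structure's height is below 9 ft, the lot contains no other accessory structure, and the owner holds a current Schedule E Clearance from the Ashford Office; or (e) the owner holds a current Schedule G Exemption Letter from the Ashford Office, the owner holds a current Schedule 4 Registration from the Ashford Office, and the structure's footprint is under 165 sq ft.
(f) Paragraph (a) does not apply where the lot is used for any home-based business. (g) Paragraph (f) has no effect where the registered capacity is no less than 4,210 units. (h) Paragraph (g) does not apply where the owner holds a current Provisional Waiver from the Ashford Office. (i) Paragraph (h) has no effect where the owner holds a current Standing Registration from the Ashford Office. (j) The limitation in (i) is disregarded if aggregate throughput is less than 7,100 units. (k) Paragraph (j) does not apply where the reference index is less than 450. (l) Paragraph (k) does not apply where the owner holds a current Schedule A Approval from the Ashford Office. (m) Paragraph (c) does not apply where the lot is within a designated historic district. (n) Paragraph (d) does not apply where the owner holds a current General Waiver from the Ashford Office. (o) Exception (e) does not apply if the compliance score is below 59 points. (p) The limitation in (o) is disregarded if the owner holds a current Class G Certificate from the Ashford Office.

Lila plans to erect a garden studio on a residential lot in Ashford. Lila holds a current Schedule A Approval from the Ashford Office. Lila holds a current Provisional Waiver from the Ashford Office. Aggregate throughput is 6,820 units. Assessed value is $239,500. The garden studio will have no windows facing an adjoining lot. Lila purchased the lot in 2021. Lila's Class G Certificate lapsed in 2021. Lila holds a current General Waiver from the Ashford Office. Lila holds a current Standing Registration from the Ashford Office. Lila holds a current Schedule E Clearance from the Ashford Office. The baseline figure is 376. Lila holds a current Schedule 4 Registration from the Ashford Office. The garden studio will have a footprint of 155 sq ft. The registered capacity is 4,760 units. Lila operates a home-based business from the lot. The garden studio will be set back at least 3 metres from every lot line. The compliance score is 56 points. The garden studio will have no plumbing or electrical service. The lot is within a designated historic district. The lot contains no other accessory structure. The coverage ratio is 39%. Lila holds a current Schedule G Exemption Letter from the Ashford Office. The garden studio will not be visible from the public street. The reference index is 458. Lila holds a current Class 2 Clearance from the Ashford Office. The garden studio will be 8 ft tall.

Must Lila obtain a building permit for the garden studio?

Exception (a) is satisfied on its face — assessed value is $239,500, less than the $254,500 limit; the structure will not be visible from the street; the setback is at least 3 m on every side. However, paragraphs (f)–(l) must be considered: (f) is engaged — a home-based business operates on the lot. (g) is engaged (the registered capacity is 4,760 units, meeting the 4,210 units threshold), but is set aside by (h): (h) is triggered — a current Provisional Waiver is held. (i) would limit (h) — a current Standing Registration is held — but (j) sets (i) aside: (j) applies — aggregate throughput is 6,820 units, less than the 7,100 units limit. (k), which would lift (j), is not engaged — the reference index is 458, not less than 450. So (a) is unavailable.
Exception (b) fails — the baseline figure is 376, short of 379.
Exception (c)'s conditions are all satisfied: the coverage ratio is 39%, meeting the 36% threshold; no windows face an adjoining lot; a current Class 2 Clearance is held. Turning to paragraph (m): (m) operates against (c): the lot is in a historic district. (c) is therefore removed.
Exception (d) is satisfied on its face — the structure's height is 8 ft, below the 9 ft limit; the lot has no other accessory structure; a current Schedule E Clearance is held. Turning to paragraph (n): (n) operates against (d): a current General Waiver is held. Exception (d) does not apply.
All of (e)'s requirements are met (a current Schedule G Exemption Letter is held; a current Schedule 4 Registration is held; the structure's footprint is 155 sq ft, under the 165 sq ft limit). However, paragraphs (o)–(p) must be considered: (o) operates — the compliance score is 56 points, below the 59 points limit. (p) is inapplicable (there is no Class G Certificate in force), so (o) stands. So (e) is unavailable.
Every exception is unavailable, so the rule governs.

Yes — Lila must obtain a building permit.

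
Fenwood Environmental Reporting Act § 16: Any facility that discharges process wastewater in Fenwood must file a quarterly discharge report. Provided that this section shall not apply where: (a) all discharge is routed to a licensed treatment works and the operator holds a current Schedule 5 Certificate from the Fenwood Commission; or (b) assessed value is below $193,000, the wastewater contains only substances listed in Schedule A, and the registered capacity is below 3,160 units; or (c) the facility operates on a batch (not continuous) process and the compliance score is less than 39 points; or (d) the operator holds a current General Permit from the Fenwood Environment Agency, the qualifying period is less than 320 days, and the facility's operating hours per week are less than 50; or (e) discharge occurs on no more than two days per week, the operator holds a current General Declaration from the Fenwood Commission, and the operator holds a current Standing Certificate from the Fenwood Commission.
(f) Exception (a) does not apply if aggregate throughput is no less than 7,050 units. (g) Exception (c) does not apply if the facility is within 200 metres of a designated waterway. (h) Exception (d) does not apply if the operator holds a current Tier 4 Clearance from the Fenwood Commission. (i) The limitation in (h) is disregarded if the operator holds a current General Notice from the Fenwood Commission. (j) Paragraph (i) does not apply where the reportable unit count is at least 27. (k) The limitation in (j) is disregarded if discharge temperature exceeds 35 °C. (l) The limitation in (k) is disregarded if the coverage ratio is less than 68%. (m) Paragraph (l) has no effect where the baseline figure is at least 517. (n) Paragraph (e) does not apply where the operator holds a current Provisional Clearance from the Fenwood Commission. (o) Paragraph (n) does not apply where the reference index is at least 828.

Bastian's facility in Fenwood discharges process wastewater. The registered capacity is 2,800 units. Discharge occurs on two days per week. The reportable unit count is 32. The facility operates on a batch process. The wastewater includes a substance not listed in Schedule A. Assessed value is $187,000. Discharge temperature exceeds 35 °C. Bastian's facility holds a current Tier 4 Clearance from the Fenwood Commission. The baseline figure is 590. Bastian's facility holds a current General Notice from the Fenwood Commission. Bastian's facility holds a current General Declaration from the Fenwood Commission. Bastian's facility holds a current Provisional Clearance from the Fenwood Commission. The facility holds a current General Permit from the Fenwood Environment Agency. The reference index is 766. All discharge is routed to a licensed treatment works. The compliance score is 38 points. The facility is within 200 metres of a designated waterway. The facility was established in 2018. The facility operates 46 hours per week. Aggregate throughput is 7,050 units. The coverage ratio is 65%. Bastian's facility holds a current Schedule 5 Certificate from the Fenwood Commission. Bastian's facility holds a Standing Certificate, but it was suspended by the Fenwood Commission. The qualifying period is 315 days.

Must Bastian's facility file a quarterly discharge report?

No — exception (d) applies; Bastian's facility is not required to file a quarterly discharge report.

All of (a)'s requirements are met (discharge is routed to a licensed treatment works; a current Schedule 5 Certificate is held). Turning to paragraph (f): (f) operates — aggregate throughput is 7,050 units, meeting the 7,050 units threshold. (a) is therefore removed.
Exception (b) does not apply: the wastewater includes a non-Schedule-A substance.
Exception (c)'s conditions are all satisfied: the facility operates on a batch process; the compliance score is 38 points, less than the 39 points limit. But: (g) is triggered — the facility is within 200 m of a designated waterway. Exception (c) does not apply.
All of (d)'s requirements are met (a current General Permit is held; the qualifying period is 315 days, less than the 320 days limit; the facility's operating hours per week are 46, less than the 50 limit). As to paragraphs (h)–(m): (h) would limit (d) — a current Tier 4 Clearance is held — but (i) sets (h) aside: (i) applies — a current General Notice is held. (j) applies (the reportable unit count is 32, meeting the 27 threshold), but is overridden by (k): (k) operates against (j): discharge temperature exceeds 35 °C. (l) would limit (k) — the coverage ratio is 65%, less than the 68% limit — but (m) sets (l) aside: (m) operates against (l): the baseline figure is 590, meeting the 517 threshold. So (d) applies.
Exception (e) fails — the Standing Certificate is not current.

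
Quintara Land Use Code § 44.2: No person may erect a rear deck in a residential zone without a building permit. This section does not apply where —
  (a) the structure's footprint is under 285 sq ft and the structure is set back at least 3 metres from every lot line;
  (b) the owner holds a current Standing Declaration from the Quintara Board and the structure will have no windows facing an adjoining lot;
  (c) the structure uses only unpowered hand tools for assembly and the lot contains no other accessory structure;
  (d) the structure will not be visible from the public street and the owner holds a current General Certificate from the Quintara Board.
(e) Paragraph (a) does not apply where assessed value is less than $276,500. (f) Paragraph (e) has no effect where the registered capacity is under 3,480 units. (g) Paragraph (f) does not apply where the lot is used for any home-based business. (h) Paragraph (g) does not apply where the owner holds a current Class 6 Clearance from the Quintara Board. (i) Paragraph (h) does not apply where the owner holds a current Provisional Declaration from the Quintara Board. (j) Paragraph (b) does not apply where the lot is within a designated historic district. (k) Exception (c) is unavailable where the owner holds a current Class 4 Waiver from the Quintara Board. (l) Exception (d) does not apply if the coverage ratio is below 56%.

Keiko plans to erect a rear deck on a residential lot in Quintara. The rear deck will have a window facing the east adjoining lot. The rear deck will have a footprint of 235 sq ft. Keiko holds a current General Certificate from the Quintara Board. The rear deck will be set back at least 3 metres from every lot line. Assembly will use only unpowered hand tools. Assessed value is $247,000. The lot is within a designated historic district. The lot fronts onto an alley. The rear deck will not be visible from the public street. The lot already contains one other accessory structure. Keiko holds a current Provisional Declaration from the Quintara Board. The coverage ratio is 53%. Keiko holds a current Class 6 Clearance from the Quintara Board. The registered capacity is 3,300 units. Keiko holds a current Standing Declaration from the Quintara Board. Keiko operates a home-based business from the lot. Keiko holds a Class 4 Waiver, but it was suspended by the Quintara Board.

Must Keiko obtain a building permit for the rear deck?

All of (a)'s requirements are met (the structure's footprint is 235 sq ft, under the 285 sq ft limit; the setback is at least 3 m on every side). But: (e) is engaged — assessed value is $247,000, less than the $276,500 limit. (f) is engaged (the registered capacity is 3,300 units, under the 3,480 units limit), but is set aside by (g): (g) operates against (f): a home-based business operates on the lot. (h) would limit (g) — a current Class 6 Clearance is held — but (i) sets (h) aside: (i) operates against (h): a current Provisional Declaration is held. (a) is therefore removed.
Exception (b) requires that the structure will have no windows facing an adjoining lot; but a window faces an adjoining lot, so (b) is unavailable.
Exception (c) fails — the lot already has another accessory structure.
Exception (d) is satisfied on its face — the structure will not be visible from the street; a current General Certificate is held. But: (l) is triggered — the coverage ratio is 53%, below the 56% limit. Exception (d) does not apply.
No exception displaces § 44.2.

Yes — Keiko must obtain a building permit.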